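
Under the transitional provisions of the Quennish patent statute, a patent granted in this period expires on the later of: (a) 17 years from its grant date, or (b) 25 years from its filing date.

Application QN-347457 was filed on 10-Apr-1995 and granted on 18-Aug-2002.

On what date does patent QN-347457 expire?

2020-04-10

(a) grant + 17 years → 18 August 2019.
(b) filing + 25 years → 10 April 2020.
Later of the two: 10 April 2020.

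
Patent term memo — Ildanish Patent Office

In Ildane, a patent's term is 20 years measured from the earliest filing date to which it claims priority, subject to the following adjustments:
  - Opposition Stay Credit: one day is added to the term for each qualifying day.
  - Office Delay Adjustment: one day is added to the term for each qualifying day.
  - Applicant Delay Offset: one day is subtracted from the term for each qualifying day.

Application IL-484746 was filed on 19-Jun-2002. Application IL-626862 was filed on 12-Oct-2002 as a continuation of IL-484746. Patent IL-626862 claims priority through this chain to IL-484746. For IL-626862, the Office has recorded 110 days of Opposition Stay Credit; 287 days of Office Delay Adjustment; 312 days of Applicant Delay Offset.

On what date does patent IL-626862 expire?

2022-09-12

Earliest priority filing: 19 June 2002.
Base term: 19 June 2002 + 20 years → 19 June 2022.
Opposition Stay Credit: +110 days → 7 October 2022.
Office Delay Adjustment: +287 days → 21 July 2023.
Applicant Delay Offset: −312 days → 12 September 2022.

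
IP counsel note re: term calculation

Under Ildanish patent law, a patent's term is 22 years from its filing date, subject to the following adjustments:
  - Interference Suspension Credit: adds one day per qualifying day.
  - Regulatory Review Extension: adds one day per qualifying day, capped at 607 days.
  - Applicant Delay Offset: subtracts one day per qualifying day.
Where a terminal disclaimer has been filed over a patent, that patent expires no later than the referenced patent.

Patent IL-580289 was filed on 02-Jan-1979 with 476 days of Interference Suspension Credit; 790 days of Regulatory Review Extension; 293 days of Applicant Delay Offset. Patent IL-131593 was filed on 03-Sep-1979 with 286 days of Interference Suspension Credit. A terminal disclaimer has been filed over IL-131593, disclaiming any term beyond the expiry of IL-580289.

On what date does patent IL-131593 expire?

June 16, 2002

Natural term of IL-131593:
  Base: filing + 22 years → 3 September 2001.
  Interference Suspension Credit: +286 days → 16 June 2002.
Expiry of referenced patent IL-580289:
  Base: filing + 22 years → 2 January 2001.
  Interference Suspension Credit: +476 days → 23 April 2002.
  Regulatory Review Extension: 790 days claimed exceeds the 607-day cap, so +607 days → 21 December 2003.
  Applicant Delay Offset: −293 days → 3 March 2003.
Terminal disclaimer: IL-131593 expires on the earlier of 16 June 2002 and 3 March 2003.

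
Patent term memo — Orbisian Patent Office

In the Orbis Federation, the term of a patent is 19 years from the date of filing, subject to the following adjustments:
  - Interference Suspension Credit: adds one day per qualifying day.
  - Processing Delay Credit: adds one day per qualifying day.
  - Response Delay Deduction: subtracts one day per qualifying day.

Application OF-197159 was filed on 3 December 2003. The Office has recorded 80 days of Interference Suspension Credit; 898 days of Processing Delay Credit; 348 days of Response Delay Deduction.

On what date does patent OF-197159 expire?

Base term: filing date + 19 years → 3 December 2022.
Interference Suspension Credit: +80 days → 21 February 2023.
Processing Delay Credit: +898 days → 7 August 2025.
Response Delay Deduction: −348 days → 24 August 2024.

August 24, 2024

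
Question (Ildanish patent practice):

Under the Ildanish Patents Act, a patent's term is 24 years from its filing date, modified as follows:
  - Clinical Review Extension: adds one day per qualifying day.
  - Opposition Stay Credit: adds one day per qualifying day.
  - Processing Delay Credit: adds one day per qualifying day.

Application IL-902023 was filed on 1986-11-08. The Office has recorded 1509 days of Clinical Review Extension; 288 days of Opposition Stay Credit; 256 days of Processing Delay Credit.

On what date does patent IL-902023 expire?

2016-06-22

Base term: filing date + 24 years → 8 November 2010.
Clinical Review Extension: +1509 days → 26 December 2014.
Opposition Stay Credit: +288 days → 10 October 2015.
Processing Delay Credit: +256 days → 22 June 2016.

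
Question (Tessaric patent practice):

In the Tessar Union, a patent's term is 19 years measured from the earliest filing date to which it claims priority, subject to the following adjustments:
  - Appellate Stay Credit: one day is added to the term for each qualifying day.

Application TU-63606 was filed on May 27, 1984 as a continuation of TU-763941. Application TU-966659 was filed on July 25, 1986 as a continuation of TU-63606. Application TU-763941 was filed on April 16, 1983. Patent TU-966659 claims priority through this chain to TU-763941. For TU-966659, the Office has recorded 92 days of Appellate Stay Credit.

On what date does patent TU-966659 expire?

July 17, 2002

Earliest priority filing: 16 April 1983.
Base term: 16 April 1983 + 19 years → 16 April 2002.
Appellate Stay Credit: +92 days → 17 July 2002.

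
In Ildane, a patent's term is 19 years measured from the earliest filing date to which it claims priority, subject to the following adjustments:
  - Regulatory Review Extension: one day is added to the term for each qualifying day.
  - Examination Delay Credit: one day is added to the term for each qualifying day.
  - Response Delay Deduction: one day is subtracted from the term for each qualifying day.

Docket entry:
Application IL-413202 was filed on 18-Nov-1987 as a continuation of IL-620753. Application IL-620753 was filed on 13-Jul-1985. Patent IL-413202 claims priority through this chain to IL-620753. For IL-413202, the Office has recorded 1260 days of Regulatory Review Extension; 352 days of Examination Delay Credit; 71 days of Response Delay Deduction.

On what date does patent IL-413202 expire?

October 1, 2008

Earliest priority filing: 13 July 1985.
Base term: 13 July 1985 + 19 years → 13 July 2004.
Regulatory Review Extension: +1260 days → 25 December 2007.
Examination Delay Credit: +352 days → 11 December 2008.
Response Delay Deduction: −71 days → 1 October 2008.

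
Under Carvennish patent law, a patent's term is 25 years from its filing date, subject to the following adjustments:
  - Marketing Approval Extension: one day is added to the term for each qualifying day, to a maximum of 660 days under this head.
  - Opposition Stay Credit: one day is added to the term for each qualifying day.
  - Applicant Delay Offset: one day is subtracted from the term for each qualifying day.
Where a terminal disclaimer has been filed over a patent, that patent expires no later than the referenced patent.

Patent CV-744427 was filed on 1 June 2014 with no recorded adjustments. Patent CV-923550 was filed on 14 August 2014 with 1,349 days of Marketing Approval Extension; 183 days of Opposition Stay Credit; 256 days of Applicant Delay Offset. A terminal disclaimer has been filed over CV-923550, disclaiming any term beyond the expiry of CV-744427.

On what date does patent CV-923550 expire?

Natural term of CV-923550:
  Base: filing + 25 years → 14 August 2039.
  Marketing Approval Extension: 1349 days claimed exceeds the 660-day cap, so +660 days → 4 June 2041.
  Opposition Stay Credit: +183 days → 4 December 2041.
  Applicant Delay Offset: −256 days → 23 March 2041.
Expiry of referenced patent CV-744427:
  Base: filing + 25 years → 1 June 2039.
Terminal disclaimer: CV-923550 expires on the earlier of 23 March 2041 and 1 June 2039.

June 1, 2039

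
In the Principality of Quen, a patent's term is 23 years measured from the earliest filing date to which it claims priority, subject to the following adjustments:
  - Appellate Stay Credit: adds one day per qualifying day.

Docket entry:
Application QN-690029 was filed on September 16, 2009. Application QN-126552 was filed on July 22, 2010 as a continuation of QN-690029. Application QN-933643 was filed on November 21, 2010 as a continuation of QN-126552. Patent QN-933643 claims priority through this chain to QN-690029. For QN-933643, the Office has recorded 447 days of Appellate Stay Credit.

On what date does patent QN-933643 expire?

December 7, 2033

Earliest priority filing: 16 September 2009.
Base term: 16 September 2009 + 23 years → 16 September 2032.
Appellate Stay Credit: +447 days → 7 December 2033.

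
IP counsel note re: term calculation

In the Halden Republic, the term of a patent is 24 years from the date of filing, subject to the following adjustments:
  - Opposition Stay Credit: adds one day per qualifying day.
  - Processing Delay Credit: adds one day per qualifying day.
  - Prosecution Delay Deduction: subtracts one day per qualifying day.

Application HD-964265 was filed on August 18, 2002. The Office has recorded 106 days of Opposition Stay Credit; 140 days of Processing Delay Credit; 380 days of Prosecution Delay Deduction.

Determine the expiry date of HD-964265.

Base term: filing date + 24 years → 18 August 2026.
Opposition Stay Credit: +106 days → 2 December 2026.
Processing Delay Credit: +140 days → 21 April 2027.
Prosecution Delay Deduction: −380 days → 6 April 2026.

2026-04-06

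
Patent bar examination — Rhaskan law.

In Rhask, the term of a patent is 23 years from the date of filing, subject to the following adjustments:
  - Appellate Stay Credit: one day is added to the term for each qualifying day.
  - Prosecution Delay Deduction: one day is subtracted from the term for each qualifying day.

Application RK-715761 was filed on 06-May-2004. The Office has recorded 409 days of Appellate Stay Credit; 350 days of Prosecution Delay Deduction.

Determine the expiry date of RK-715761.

2027-07-04

Base term: filing date + 23 years → 6 May 2027.
Appellate Stay Credit: +409 days → 18 June 2028.
Prosecution Delay Deduction: −350 days → 4 July 2027.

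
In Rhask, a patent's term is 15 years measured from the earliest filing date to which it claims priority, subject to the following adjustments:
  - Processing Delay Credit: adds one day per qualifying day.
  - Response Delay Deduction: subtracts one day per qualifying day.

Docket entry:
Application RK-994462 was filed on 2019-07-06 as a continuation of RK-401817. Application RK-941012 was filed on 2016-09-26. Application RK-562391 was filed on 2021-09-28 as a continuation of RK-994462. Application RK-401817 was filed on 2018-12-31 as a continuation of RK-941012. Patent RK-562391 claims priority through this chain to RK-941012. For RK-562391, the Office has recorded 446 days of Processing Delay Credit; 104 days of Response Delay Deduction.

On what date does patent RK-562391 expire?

Earliest priority filing: 26 September 2016.
Base term: 26 September 2016 + 15 years → 26 September 2031.
Processing Delay Credit: +446 days → 15 December 2032.
Response Delay Deduction: −104 days → 2 September 2032.

September 2, 2032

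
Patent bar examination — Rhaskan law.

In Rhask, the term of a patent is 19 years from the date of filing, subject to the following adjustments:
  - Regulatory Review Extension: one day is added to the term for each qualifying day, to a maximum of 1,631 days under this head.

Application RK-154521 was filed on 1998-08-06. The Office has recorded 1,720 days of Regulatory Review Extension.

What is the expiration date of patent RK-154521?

Base term: filing date + 19 years → 6 August 2017.
Regulatory Review Extension: 1720 days claimed exceeds the 1631-day cap, so +1631 days → 23 January 2022.

2022-01-23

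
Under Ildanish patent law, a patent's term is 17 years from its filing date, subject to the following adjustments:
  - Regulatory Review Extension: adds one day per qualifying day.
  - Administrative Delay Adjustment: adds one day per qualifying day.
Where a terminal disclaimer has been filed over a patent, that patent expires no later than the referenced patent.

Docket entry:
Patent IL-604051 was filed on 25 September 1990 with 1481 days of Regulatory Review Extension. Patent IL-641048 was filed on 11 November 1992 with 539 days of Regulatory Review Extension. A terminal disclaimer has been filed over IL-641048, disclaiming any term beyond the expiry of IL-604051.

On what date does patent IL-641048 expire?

Natural term of IL-641048:
  Base: filing + 17 years → 11 November 2009.
  Regulatory Review Extension: +539 days → 4 May 2011.
Expiry of referenced patent IL-604051:
  Base: filing + 17 years → 25 September 2007.
  Regulatory Review Extension: +1481 days → 15 October 2011.
Terminal disclaimer: IL-641048 expires on the earlier of 4 May 2011 and 15 October 2011.

May 4, 2011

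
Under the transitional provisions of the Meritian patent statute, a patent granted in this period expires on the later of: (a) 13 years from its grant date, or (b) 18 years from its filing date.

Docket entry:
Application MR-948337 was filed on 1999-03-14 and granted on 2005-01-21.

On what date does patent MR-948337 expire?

January 21, 2018

(a) grant + 13 years → 21 January 2018.
(b) filing + 18 years → 14 March 2017.
Later of the two: 21 January 2018.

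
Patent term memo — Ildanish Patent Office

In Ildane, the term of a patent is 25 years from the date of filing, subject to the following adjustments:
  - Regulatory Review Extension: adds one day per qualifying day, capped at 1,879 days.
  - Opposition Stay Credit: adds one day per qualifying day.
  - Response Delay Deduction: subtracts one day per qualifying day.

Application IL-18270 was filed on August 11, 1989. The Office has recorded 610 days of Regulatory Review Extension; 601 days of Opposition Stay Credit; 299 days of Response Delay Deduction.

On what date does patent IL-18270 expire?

February 8, 2017

Base term: filing date + 25 years → 11 August 2014.
Regulatory Review Extension: 610 days (within the 1879-day cap) → +610 days → 12 April 2016.
Opposition Stay Credit: +601 days → 4 December 2017.
Response Delay Deduction: −299 days → 8 February 2017.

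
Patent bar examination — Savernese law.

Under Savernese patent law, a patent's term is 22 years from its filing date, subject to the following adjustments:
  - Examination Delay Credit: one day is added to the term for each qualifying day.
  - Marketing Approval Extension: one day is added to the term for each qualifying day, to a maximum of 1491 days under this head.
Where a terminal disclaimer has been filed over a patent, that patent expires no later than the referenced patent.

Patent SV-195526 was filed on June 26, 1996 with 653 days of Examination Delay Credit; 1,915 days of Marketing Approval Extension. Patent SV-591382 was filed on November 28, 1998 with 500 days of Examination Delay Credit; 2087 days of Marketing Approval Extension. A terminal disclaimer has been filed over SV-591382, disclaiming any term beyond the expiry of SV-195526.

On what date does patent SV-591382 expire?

May 9, 2024

Natural term of SV-591382:
  Base: filing + 22 years → 28 November 2020.
  Examination Delay Credit: +500 days → 12 April 2022.
  Marketing Approval Extension: 2087 days claimed exceeds the 1491-day cap, so +1491 days → 12 May 2026.
Expiry of referenced patent SV-195526:
  Base: filing + 22 years → 26 June 2018.
  Examination Delay Credit: +653 days → 9 April 2020.
  Marketing Approval Extension: 1915 days claimed exceeds the 1491-day cap, so +1491 days → 9 May 2024.
Terminal disclaimer: SV-591382 expires on the earlier of 12 May 2026 and 9 May 2024.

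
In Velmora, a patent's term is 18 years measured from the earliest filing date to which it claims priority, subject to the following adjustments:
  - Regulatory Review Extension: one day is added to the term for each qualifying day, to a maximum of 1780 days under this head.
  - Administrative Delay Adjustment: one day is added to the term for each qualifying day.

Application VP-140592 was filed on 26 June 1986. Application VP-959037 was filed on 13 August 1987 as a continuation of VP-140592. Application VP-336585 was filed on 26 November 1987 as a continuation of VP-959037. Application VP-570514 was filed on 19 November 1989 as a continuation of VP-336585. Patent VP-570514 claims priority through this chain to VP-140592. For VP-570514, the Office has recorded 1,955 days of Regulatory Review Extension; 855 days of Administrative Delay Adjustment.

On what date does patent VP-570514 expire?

2011-09-13

Earliest priority filing: 26 June 1986.
Base term: 26 June 1986 + 18 years → 26 June 2004.
Regulatory Review Extension: 1955 days claimed exceeds the 1780-day cap, so +1780 days → 11 May 2009.
Administrative Delay Adjustment: +855 days → 13 September 2011.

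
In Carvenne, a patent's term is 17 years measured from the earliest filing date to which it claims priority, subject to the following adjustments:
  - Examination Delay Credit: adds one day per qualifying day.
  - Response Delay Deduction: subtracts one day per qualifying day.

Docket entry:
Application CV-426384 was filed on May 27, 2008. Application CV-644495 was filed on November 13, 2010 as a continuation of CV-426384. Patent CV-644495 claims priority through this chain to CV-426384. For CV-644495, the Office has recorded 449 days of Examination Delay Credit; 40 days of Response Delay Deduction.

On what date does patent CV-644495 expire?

Earliest priority filing: 27 May 2008.
Base term: 27 May 2008 + 17 years → 27 May 2025.
Examination Delay Credit: +449 days → 19 August 2026.
Response Delay Deduction: −40 days → 10 July 2026.

2026-07-10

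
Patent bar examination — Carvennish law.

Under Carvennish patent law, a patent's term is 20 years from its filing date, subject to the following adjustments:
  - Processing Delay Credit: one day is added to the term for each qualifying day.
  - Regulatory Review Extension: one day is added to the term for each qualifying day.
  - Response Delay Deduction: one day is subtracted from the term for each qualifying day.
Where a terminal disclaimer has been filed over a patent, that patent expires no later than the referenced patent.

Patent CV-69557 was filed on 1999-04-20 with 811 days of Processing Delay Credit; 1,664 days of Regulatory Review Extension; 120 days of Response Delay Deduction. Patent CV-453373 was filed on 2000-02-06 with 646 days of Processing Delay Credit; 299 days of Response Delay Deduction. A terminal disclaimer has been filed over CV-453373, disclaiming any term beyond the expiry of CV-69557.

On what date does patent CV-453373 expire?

Natural term of CV-453373:
  Base: filing + 20 years → 6 February 2020.
  Processing Delay Credit: +646 days → 13 November 2021.
  Response Delay Deduction: −299 days → 18 January 2021.
Expiry of referenced patent CV-69557:
  Base: filing + 20 years → 20 April 2019.
  Processing Delay Credit: +811 days → 9 July 2021.
  Regulatory Review Extension: +1664 days → 28 January 2026.
  Response Delay Deduction: −120 days → 30 September 2025.
Terminal disclaimer: CV-453373 expires on the earlier of 18 January 2021 and 30 September 2025.

January 18, 2021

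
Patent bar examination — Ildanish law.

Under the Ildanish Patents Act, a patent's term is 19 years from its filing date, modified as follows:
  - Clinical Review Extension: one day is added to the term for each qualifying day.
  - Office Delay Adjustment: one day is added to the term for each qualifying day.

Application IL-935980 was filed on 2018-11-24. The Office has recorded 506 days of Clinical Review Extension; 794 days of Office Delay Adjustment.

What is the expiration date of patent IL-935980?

Base term: filing date + 19 years → 24 November 2037.
Clinical Review Extension: +506 days → 14 April 2039.
Office Delay Adjustment: +794 days → 16 June 2041.

June 16, 2041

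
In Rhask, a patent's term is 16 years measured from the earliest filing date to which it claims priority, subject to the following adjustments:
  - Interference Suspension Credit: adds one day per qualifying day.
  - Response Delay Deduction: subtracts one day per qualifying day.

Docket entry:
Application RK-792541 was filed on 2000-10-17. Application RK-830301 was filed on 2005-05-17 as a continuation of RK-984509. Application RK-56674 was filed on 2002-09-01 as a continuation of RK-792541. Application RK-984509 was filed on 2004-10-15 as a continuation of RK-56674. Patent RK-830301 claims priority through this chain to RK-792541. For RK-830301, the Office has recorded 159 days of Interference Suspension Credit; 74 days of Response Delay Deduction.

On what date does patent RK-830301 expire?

2017-01-10

Earliest priority filing: 17 October 2000.
Base term: 17 October 2000 + 16 years → 17 October 2016.
Interference Suspension Credit: +159 days → 25 March 2017.
Response Delay Deduction: −74 days → 10 January 2017.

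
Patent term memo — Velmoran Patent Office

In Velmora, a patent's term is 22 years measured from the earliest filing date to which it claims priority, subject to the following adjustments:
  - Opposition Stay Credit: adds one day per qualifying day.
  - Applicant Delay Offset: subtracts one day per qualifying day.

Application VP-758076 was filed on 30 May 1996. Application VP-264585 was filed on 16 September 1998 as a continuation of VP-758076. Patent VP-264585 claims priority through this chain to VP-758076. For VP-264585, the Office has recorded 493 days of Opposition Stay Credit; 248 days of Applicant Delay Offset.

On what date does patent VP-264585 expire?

Earliest priority filing: 30 May 1996.
Base term: 30 May 1996 + 22 years → 30 May 2018.
Opposition Stay Credit: +493 days → 5 October 2019.
Applicant Delay Offset: −248 days → 30 January 2019.

2019-01-30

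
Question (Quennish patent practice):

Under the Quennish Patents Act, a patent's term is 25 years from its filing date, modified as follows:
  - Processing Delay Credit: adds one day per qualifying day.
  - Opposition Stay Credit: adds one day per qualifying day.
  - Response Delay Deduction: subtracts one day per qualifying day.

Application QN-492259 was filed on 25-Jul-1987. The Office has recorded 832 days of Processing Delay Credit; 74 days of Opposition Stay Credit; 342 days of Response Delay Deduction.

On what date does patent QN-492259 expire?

February 9, 2014

Base term: filing date + 25 years → 25 July 2012.
Processing Delay Credit: +832 days → 4 November 2014.
Opposition Stay Credit: +74 days → 17 January 2015.
Response Delay Deduction: −342 days → 9 February 2014.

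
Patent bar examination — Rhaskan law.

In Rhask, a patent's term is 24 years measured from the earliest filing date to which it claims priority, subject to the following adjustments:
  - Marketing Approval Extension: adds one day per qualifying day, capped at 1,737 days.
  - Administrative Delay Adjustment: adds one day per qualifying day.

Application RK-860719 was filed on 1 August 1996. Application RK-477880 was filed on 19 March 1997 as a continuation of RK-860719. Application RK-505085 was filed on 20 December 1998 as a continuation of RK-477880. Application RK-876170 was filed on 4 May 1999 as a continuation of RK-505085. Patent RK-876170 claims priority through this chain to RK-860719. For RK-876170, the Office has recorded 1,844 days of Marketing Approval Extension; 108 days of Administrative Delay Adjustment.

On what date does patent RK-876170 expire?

August 20, 2025

Earliest priority filing: 1 August 1996.
Base term: 1 August 1996 + 24 years → 1 August 2020.
Marketing Approval Extension: 1844 days claimed exceeds the 1737-day cap, so +1737 days → 4 May 2025.
Administrative Delay Adjustment: +108 days → 20 August 2025.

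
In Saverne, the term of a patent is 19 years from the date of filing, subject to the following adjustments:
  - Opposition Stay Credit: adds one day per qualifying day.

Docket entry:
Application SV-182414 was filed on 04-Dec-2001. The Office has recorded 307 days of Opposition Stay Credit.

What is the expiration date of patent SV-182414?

Base term: filing date + 19 years → 4 December 2020.
Opposition Stay Credit: +307 days → 7 October 2021.

2021-10-07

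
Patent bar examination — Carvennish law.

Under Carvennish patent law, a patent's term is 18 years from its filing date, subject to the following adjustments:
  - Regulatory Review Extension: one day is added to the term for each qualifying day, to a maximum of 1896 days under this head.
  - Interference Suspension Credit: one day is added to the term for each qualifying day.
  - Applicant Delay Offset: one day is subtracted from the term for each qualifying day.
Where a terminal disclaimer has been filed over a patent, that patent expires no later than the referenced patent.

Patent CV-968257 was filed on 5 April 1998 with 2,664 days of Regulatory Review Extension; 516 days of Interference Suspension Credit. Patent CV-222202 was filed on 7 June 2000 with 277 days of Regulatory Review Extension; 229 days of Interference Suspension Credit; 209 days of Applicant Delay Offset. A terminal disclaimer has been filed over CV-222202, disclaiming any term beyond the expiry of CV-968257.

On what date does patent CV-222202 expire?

2019-03-31

Natural term of CV-222202:
  Base: filing + 18 years → 7 June 2018.
  Regulatory Review Extension: 277 days (within the 1896-day cap) → +277 days → 11 March 2019.
  Interference Suspension Credit: +229 days → 26 October 2019.
  Applicant Delay Offset: −209 days → 31 March 2019.
Expiry of referenced patent CV-968257:
  Base: filing + 18 years → 5 April 2016.
  Regulatory Review Extension: 2664 days claimed exceeds the 1896-day cap, so +1896 days → 14 June 2021.
  Interference Suspension Credit: +516 days → 12 November 2022.
Terminal disclaimer: CV-222202 expires on the earlier of 31 March 2019 and 12 November 2022.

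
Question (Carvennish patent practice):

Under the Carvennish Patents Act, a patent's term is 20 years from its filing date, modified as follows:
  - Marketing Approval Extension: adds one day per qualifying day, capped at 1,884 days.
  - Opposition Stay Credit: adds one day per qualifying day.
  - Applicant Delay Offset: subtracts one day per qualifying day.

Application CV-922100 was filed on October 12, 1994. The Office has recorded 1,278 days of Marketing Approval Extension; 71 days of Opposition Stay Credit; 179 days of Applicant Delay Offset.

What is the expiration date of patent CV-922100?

2017-12-25

Base term: filing date + 20 years → 12 October 2014.
Marketing Approval Extension: 1278 days (within the 1884-day cap) → +1278 days → 12 April 2018.
Opposition Stay Credit: +71 days → 22 June 2018.
Applicant Delay Offset: −179 days → 25 December 2017.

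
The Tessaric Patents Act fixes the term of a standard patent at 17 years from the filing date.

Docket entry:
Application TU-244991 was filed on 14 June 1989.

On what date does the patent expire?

June 14, 2006

Filing date + 17 years → 14 June 2006.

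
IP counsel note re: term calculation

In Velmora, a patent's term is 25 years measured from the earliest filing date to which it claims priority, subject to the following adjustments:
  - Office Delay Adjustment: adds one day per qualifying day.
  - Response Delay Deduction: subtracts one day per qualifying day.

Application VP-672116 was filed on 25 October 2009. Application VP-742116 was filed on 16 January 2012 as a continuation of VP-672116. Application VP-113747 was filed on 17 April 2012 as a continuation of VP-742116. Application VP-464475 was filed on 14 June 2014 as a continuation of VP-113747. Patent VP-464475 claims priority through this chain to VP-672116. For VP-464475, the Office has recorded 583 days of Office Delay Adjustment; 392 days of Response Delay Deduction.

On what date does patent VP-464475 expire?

Earliest priority filing: 25 October 2009.
Base term: 25 October 2009 + 25 years → 25 October 2034.
Office Delay Adjustment: +583 days → 30 May 2036.
Response Delay Deduction: −392 days → 4 May 2035.

May 4, 2035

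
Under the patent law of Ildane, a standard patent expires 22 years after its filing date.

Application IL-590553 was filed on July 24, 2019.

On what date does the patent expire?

Filing date + 22 years → 24 July 2041.

2041-07-24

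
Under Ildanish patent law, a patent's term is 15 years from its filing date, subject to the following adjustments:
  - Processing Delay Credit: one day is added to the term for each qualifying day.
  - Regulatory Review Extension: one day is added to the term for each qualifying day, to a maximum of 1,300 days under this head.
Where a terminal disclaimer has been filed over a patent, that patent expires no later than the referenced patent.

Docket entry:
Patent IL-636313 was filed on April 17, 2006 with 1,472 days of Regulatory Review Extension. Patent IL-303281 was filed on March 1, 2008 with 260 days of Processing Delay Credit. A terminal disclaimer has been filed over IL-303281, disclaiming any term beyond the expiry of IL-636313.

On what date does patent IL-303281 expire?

November 16, 2023

Natural term of IL-303281:
  Base: filing + 15 years → 1 March 2023.
  Processing Delay Credit: +260 days → 16 November 2023.
Expiry of referenced patent IL-636313:
  Base: filing + 15 years → 17 April 2021.
  Regulatory Review Extension: 1472 days claimed exceeds the 1300-day cap, so +1300 days → 7 November 2024.
Terminal disclaimer: IL-303281 expires on the earlier of 16 November 2023 and 7 November 2024.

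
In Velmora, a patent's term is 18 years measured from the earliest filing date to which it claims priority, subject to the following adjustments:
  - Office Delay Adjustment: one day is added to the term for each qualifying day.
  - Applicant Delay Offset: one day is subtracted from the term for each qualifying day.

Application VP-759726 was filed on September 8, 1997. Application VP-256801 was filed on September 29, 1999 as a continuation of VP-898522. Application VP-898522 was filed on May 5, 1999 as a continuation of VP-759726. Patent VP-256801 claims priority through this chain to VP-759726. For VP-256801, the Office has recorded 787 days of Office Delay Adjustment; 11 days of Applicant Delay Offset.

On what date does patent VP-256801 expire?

Earliest priority filing: 8 September 1997.
Base term: 8 September 1997 + 18 years → 8 September 2015.
Office Delay Adjustment: +787 days → 3 November 2017.
Applicant Delay Offset: −11 days → 23 October 2017.

2017-10-23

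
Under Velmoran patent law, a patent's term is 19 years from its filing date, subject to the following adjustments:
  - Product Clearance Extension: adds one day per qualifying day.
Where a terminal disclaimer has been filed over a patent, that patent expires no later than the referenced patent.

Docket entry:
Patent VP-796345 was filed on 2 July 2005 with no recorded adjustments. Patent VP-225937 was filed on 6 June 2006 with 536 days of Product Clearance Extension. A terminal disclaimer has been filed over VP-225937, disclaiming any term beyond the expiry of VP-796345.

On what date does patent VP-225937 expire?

Natural term of VP-225937:
  Base: filing + 19 years → 6 June 2025.
  Product Clearance Extension: +536 days → 24 November 2026.
Expiry of referenced patent VP-796345:
  Base: filing + 19 years → 2 July 2024.
Terminal disclaimer: VP-225937 expires on the earlier of 24 November 2026 and 2 July 2024.

2024-07-02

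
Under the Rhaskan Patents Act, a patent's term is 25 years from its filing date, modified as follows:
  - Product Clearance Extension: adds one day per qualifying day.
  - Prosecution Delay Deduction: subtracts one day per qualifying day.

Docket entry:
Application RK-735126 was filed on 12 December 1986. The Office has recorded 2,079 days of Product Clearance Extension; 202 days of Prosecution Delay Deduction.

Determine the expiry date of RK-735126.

2017-01-31

Base term: filing date + 25 years → 12 December 2011.
Product Clearance Extension: +2079 days → 21 August 2017.
Prosecution Delay Deduction: −202 days → 31 January 2017.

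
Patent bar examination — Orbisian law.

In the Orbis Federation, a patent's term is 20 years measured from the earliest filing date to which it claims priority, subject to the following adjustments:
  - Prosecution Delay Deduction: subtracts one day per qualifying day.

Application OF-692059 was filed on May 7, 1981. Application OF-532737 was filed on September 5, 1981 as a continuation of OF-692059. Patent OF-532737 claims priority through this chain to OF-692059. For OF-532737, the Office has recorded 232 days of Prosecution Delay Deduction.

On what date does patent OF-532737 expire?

September 17, 2000

Earliest priority filing: 7 May 1981.
Base term: 7 May 1981 + 20 years → 7 May 2001.
Prosecution Delay Deduction: −232 days → 17 September 2000.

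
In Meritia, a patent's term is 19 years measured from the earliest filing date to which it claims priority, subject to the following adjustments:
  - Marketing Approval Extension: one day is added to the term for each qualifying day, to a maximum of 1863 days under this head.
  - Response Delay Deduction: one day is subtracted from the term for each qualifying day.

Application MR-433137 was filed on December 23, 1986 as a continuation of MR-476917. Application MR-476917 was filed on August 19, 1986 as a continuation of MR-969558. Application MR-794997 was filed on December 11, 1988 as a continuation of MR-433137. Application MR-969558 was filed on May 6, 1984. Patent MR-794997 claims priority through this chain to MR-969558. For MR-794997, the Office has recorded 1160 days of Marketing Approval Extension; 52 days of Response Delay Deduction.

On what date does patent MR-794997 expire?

May 18, 2006

Earliest priority filing: 6 May 1984.
Base term: 6 May 1984 + 19 years → 6 May 2003.
Marketing Approval Extension: 1160 days (within the 1863-day cap) → +1160 days → 9 July 2006.
Response Delay Deduction: −52 days → 18 May 2006.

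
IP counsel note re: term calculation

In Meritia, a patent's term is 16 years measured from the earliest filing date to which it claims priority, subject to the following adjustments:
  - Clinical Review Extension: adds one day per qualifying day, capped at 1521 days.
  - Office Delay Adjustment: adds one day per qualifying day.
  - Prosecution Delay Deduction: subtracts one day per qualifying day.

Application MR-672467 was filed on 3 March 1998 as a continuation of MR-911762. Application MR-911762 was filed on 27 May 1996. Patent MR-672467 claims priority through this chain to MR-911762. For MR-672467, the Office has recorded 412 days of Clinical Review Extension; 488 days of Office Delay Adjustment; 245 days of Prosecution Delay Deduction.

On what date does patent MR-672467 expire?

Earliest priority filing: 27 May 1996.
Base term: 27 May 1996 + 16 years → 27 May 2012.
Clinical Review Extension: 412 days (within the 1521-day cap) → +412 days → 13 July 2013.
Office Delay Adjustment: +488 days → 13 November 2014.
Prosecution Delay Deduction: −245 days → 13 March 2014.

March 13, 2014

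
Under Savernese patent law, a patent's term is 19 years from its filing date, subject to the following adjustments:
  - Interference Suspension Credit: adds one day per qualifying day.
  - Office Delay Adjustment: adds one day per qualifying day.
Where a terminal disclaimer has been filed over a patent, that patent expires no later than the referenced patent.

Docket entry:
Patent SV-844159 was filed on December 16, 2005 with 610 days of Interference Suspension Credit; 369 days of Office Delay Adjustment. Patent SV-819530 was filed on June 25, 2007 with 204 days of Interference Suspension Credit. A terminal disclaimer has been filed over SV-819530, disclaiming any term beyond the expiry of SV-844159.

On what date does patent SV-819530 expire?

Natural term of SV-819530:
  Base: filing + 19 years → 25 June 2026.
  Interference Suspension Credit: +204 days → 15 January 2027.
Expiry of referenced patent SV-844159:
  Base: filing + 19 years → 16 December 2024.
  Interference Suspension Credit: +610 days → 18 August 2026.
  Office Delay Adjustment: +369 days → 22 August 2027.
Terminal disclaimer: SV-819530 expires on the earlier of 15 January 2027 and 22 August 2027.

2027-01-15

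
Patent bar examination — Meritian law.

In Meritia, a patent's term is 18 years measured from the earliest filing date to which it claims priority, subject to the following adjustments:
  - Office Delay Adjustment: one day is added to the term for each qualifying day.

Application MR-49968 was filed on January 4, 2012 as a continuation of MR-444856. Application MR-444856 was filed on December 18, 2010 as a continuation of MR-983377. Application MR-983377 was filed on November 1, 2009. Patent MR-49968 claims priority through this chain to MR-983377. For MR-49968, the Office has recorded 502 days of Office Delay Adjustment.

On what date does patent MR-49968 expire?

2029-03-17

Earliest priority filing: 1 November 2009.
Base term: 1 November 2009 + 18 years → 1 November 2027.
Office Delay Adjustment: +502 days → 17 March 2029.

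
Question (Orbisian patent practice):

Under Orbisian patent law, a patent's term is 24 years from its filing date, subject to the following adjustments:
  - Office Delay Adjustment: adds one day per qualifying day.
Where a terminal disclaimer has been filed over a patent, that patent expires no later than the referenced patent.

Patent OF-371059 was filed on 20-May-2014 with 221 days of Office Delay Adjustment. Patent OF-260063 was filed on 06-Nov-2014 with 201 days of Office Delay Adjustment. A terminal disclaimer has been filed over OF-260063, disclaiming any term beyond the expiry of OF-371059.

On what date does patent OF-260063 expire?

Natural term of OF-260063:
  Base: filing + 24 years → 6 November 2038.
  Office Delay Adjustment: +201 days → 26 May 2039.
Expiry of referenced patent OF-371059:
  Base: filing + 24 years → 20 May 2038.
  Office Delay Adjustment: +221 days → 27 December 2038.
Terminal disclaimer: OF-260063 expires on the earlier of 26 May 2039 and 27 December 2038.

2038-12-27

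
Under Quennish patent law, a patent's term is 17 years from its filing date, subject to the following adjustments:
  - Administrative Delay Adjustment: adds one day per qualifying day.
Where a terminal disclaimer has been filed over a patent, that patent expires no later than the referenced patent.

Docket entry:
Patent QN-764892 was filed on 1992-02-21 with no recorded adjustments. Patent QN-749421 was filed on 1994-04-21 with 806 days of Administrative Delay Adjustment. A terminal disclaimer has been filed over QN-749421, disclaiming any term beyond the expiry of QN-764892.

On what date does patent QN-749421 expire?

Natural term of QN-749421:
  Base: filing + 17 years → 21 April 2011.
  Administrative Delay Adjustment: +806 days → 5 July 2013.
Expiry of referenced patent QN-764892:
  Base: filing + 17 years → 21 February 2009.
Terminal disclaimer: QN-749421 expires on the earlier of 5 July 2013 and 21 February 2009.

2009-02-21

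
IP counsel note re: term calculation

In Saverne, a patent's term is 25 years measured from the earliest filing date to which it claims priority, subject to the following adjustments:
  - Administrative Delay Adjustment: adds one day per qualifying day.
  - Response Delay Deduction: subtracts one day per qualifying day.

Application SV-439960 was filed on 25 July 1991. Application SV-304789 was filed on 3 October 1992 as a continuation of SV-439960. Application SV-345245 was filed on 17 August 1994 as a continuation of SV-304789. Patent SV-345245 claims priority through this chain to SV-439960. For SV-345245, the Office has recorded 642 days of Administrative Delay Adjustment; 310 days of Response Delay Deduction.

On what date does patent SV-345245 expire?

Earliest priority filing: 25 July 1991.
Base term: 25 July 1991 + 25 years → 25 July 2016.
Administrative Delay Adjustment: +642 days → 28 April 2018.
Response Delay Deduction: −310 days → 22 June 2017.

2017-06-22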